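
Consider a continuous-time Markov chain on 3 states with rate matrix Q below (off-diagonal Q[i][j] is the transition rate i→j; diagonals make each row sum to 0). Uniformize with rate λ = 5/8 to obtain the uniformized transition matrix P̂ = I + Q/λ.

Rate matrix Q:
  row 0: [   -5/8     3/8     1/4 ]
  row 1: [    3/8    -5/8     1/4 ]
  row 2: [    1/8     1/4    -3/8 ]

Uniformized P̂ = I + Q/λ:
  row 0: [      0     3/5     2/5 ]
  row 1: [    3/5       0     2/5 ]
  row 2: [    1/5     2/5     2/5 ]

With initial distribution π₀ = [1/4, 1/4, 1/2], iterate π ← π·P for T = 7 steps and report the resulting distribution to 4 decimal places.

t=0: π = [0.2500, 0.2500, 0.5000]
t=1: π = [0.2500, 0.3500, 0.4000]
t=2: π = [0.2900, 0.3100, 0.4000]
t=3: π = [0.2660, 0.3340, 0.4000]
t=4: π = [0.2804, 0.3196, 0.4000]
t=5: π = [0.2718, 0.3282, 0.4000]
t=6: π = [0.2769, 0.3231, 0.4000]
t=7: π = [0.2738, 0.3262, 0.4000]

π = [0.2738, 0.3262, 0.4000]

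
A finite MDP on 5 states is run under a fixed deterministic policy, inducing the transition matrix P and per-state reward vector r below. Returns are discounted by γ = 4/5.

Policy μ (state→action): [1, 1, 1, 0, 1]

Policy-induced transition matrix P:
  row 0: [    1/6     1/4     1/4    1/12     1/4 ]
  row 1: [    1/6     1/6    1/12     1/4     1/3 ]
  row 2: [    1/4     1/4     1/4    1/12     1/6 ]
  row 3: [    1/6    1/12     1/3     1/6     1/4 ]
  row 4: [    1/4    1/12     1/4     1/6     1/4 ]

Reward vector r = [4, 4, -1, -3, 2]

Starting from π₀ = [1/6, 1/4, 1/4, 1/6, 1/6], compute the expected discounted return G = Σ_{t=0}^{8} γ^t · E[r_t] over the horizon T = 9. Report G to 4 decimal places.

G = 5.6671

t=0: π = [0.1667, 0.2500, 0.2500, 0.1667, 0.1667], E[r] = 1.2500, γ^t·E[r] = 1.250000, running G = 1.250000
t=1: π = [0.2014, 0.1736, 0.2222, 0.1528, 0.2500], E[r] = 1.3194, γ^t·E[r] = 1.055556, running G = 2.305556
t=2: π = [0.2060, 0.1684, 0.2338, 0.1458, 0.2459], E[r] = 1.3183, γ^t·E[r] = 0.843704, running G = 3.149259
t=3: π = [0.2066, 0.1707, 0.2341, 0.1440, 0.2446], E[r] = 1.3321, γ^t·E[r] = 0.682049, running G = 3.831309
t=4: π = [0.2066, 0.1710, 0.2336, 0.1442, 0.2447], E[r] = 1.3336, γ^t·E[r] = 0.546260, running G = 4.377569
t=5: π = [0.2065, 0.1709, 0.2335, 0.1442, 0.2448], E[r] = 1.3332, γ^t·E[r] = 0.436855, running G = 4.814424
t=6: π = [0.2065, 0.1709, 0.2335, 0.1442, 0.2448], E[r] = 1.3331, γ^t·E[r] = 0.349460, running G = 5.163883
t=7: π = [0.2065, 0.1709, 0.2335, 0.1442, 0.2448], E[r] = 1.3331, γ^t·E[r] = 0.279571, running G = 5.443454
t=8: π = [0.2065, 0.1709, 0.2335, 0.1442, 0.2448], E[r] = 1.3331, γ^t·E[r] = 0.223657, running G = 5.667111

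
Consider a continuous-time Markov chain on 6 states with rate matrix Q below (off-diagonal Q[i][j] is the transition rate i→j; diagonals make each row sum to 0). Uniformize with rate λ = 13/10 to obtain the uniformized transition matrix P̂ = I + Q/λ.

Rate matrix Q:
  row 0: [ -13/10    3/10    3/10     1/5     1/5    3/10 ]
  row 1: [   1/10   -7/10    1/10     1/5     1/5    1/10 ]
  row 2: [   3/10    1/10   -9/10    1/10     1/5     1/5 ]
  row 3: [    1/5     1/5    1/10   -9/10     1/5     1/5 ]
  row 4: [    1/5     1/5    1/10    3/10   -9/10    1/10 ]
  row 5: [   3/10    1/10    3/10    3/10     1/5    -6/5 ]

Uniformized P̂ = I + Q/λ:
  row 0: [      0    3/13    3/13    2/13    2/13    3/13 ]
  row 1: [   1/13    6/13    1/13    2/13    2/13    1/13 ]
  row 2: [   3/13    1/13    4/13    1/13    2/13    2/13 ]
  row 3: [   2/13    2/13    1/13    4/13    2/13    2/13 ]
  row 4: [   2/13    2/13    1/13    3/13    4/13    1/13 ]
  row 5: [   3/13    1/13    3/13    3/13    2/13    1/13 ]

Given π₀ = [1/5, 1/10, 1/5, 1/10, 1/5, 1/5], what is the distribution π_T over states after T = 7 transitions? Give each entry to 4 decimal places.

π = [0.1381, 0.2066, 0.1527, 0.1958, 0.1818, 0.1250]

t=0: π = [0.2000, 0.1000, 0.2000, 0.1000, 0.2000, 0.2000]
t=1: π = [0.1462, 0.1692, 0.1846, 0.1846, 0.1846, 0.1308]
t=2: π = [0.1426, 0.1929, 0.1621, 0.1923, 0.1822, 0.1278]
t=3: π = [0.1394, 0.2019, 0.1559, 0.1948, 0.1819, 0.1261]
t=4: π = [0.1386, 0.2050, 0.1538, 0.1955, 0.1818, 0.1253]
t=5: π = [0.1382, 0.2061, 0.1530, 0.1957, 0.1818, 0.1251]
t=6: π = [0.1381, 0.2065, 0.1527, 0.1958, 0.1818, 0.1250]
t=7: π = [0.1381, 0.2066, 0.1527, 0.1958, 0.1818, 0.1250]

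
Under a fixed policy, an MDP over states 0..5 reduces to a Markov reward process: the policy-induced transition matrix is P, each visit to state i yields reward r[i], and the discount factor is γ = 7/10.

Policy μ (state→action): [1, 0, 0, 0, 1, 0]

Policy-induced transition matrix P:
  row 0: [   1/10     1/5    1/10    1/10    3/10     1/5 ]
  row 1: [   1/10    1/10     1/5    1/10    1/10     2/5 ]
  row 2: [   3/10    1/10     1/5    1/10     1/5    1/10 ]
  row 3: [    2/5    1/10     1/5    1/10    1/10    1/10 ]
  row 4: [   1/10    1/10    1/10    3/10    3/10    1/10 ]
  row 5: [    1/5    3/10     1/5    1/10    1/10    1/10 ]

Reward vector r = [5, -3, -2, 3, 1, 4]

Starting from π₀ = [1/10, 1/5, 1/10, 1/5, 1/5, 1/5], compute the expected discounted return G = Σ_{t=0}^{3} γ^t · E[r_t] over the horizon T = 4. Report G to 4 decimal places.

t=0: π = [0.1000, 0.2000, 0.1000, 0.2000, 0.2000, 0.2000], E[r] = 1.3000, γ^t·E[r] = 1.300000, running G = 1.300000
t=1: π = [0.2000, 0.1500, 0.1700, 0.1400, 0.1700, 0.1700], E[r] = 1.4800, γ^t·E[r] = 1.036000, running G = 2.336000
t=2: π = [0.1930, 0.1540, 0.1630, 0.1340, 0.1910, 0.1650], E[r] = 1.4300, γ^t·E[r] = 0.700700, running G = 3.036700
t=3: π = [0.1893, 0.1523, 0.1616, 0.1382, 0.1931, 0.1655], E[r] = 1.4361, γ^t·E[r] = 0.492582, running G = 3.529282

G = 3.5293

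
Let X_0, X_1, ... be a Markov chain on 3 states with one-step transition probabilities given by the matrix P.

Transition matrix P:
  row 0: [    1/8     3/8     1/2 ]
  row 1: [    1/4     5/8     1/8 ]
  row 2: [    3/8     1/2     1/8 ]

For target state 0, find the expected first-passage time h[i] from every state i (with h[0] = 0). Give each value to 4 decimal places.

First-step conditioning: h[0] = 0; for i ≠ 0, h[i] = 1 + Σ_k P[i][k]·h[k].
  h[1] = 1 + 5/8·h[1] + 1/8·h[2]
  h[2] = 1 + 1/2·h[1] + 1/8·h[2]
Solving the 2×2 linear system over states ≠ 0 gives exactly h = [0, 64/17, 56/17] (h[0] = 0 is the target).

h = [0.0000, 3.7647, 3.2941]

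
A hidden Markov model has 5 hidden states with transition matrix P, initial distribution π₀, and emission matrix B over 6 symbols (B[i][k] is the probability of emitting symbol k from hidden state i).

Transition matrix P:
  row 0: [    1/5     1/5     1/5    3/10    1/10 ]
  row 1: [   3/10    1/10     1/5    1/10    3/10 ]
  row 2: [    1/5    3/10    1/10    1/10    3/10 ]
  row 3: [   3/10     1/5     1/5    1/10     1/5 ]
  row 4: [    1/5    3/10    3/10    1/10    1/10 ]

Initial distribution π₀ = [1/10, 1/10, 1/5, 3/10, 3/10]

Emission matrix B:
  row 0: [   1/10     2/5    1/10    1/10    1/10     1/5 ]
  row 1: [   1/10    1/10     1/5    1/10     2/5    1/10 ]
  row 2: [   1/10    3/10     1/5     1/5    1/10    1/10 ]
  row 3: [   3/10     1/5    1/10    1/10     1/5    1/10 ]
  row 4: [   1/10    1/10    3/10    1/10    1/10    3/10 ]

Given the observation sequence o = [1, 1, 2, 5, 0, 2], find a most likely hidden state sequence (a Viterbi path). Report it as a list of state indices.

t=0: δ = [4.000e-02, 1.000e-02, 6.000e-02, 6.000e-02, 3.000e-02]  (obs o_0=1)
t=1: δ = [7.200e-03, 1.800e-03, 3.600e-03, 2.400e-03, 1.800e-03]  ψ = [3, 2, 3, 0, 2]  (obs o_1=1)
t=2: δ = [1.440e-04, 2.880e-04, 2.880e-04, 2.160e-04, 3.240e-04]  ψ = [0, 0, 0, 0, 2]  (obs o_2=2)
t=3: δ = [1.728e-05, 9.720e-06, 9.720e-06, 4.320e-06, 2.592e-05]  ψ = [1, 4, 4, 0, 1]  (obs o_3=5)
t=4: δ = [5.184e-07, 7.776e-07, 7.776e-07, 1.555e-06, 2.916e-07]  ψ = [4, 4, 4, 0, 1]  (obs o_4=0)
t=5: δ = [4.666e-08, 6.221e-08, 6.221e-08, 1.555e-08, 9.331e-08]  ψ = [3, 3, 3, 0, 3]  (obs o_5=2)
backtrack: best end state = 4; path = [3, 0, 1, 0, 3, 4]

path = [3, 0, 1, 0, 3, 4]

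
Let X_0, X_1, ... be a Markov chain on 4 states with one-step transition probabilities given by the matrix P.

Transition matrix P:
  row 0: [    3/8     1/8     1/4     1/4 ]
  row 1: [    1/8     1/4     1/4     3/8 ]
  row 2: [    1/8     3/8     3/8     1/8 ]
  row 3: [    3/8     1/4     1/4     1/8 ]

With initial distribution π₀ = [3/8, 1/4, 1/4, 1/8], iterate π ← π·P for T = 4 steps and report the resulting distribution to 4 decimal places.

π = [0.2399, 0.2557, 0.2857, 0.2188]

t=0: π = [0.3750, 0.2500, 0.2500, 0.1250]
t=1: π = [0.2500, 0.2344, 0.2813, 0.2344]
t=2: π = [0.2461, 0.2539, 0.2852, 0.2148]
t=3: π = [0.2402, 0.2549, 0.2856, 0.2192]
t=4: π = [0.2399, 0.2557, 0.2857, 0.2188]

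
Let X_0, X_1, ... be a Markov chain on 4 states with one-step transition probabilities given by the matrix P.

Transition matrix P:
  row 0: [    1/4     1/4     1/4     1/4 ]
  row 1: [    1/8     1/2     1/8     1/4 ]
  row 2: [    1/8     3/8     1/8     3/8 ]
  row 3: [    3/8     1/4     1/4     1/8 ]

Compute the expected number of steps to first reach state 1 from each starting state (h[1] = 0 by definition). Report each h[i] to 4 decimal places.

h = [3.6000, 0.0000, 3.2000, 3.6000]

First-step conditioning: h[1] = 0; for i ≠ 1, h[i] = 1 + Σ_k P[i][k]·h[k].
  h[0] = 1 + 1/4·h[0] + 1/4·h[2] + 1/4·h[3]
  h[2] = 1 + 1/8·h[0] + 1/8·h[2] + 3/8·h[3]
  h[3] = 1 + 3/8·h[0] + 1/4·h[2] + 1/8·h[3]
Solving the 3×3 linear system over states ≠ 1 gives exactly h = [18/5, 0, 16/5, 18/5] (h[1] = 0 is the target).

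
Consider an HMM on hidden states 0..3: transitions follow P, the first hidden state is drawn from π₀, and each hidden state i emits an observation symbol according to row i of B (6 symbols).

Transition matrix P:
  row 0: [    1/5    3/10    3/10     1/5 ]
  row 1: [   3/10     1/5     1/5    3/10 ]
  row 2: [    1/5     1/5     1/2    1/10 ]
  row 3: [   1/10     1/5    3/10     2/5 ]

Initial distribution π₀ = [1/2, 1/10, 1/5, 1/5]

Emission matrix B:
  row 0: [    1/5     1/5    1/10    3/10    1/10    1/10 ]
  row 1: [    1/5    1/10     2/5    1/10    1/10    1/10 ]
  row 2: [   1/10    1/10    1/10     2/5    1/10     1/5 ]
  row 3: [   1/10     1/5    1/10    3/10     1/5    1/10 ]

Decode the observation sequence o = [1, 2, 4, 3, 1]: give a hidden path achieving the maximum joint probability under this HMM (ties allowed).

path = [0, 1, 3, 3, 3]

t=0: δ = [1.000e-01, 1.000e-02, 2.000e-02, 4.000e-02]  (obs o_0=1)
t=1: δ = [2.000e-03, 1.200e-02, 3.000e-03, 2.000e-03]  ψ = [0, 0, 0, 0]  (obs o_1=2)
t=2: δ = [3.600e-04, 2.400e-04, 2.400e-04, 7.200e-04]  ψ = [1, 1, 1, 1]  (obs o_2=4)
t=3: δ = [2.160e-05, 1.440e-05, 8.640e-05, 8.640e-05]  ψ = [0, 3, 3, 3]  (obs o_3=3)
t=4: δ = [3.456e-06, 1.728e-06, 4.320e-06, 6.912e-06]  ψ = [2, 2, 2, 3]  (obs o_4=1)
backtrack: best end state = 3; path = [0, 1, 3, 3, 3]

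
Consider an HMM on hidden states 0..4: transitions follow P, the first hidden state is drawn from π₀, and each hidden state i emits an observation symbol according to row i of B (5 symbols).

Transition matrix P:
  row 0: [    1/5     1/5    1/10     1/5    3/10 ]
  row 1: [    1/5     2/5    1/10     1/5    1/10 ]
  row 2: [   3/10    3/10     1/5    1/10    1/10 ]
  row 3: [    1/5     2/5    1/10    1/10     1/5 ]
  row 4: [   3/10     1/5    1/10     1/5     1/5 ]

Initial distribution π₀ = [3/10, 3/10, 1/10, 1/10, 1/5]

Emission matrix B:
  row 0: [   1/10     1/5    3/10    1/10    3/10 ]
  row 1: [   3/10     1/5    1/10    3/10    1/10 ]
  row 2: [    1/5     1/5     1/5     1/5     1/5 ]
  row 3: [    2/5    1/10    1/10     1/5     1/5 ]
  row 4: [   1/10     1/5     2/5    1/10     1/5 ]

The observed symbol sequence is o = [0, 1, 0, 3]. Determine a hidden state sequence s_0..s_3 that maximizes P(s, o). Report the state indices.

t=0: δ = [3.000e-02, 9.000e-02, 2.000e-02, 4.000e-02, 2.000e-02]  (obs o_0=0)
t=1: δ = [3.600e-03, 7.200e-03, 1.800e-03, 1.800e-03, 1.800e-03]  ψ = [1, 1, 1, 1, 0]  (obs o_1=1)
t=2: δ = [1.440e-04, 8.640e-04, 1.440e-04, 5.760e-04, 1.080e-04]  ψ = [1, 1, 1, 1, 0]  (obs o_2=0)
t=3: δ = [1.728e-05, 1.037e-04, 1.728e-05, 3.456e-05, 1.152e-05]  ψ = [1, 1, 1, 1, 3]  (obs o_3=3)
backtrack: best end state = 1; path = [1, 1, 1, 1]

path = [1, 1, 1, 1]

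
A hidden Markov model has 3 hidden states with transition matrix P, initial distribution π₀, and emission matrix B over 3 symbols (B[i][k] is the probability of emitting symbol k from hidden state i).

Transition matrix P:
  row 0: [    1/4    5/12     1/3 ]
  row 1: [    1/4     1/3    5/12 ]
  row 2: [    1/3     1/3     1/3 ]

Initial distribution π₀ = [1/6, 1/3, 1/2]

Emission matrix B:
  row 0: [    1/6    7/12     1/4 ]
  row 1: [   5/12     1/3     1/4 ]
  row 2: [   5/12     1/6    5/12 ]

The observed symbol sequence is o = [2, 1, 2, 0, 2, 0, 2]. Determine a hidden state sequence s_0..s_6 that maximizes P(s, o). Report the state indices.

path = [2, 0, 2, 1, 2, 1, 2]

t=0: δ = [4.167e-02, 8.333e-02, 2.083e-01]  (obs o_0=2)
t=1: δ = [4.051e-02, 2.315e-02, 1.157e-02]  ψ = [2, 2, 2]  (obs o_1=1)
t=2: δ = [2.532e-03, 4.220e-03, 5.626e-03]  ψ = [0, 0, 0]  (obs o_2=2)
t=3: δ = [3.126e-04, 7.814e-04, 7.814e-04]  ψ = [2, 2, 2]  (obs o_3=0)
t=4: δ = [6.512e-05, 6.512e-05, 1.357e-04]  ψ = [2, 1, 1]  (obs o_4=2)
t=5: δ = [7.537e-06, 1.884e-05, 1.884e-05]  ψ = [2, 2, 2]  (obs o_5=0)
t=6: δ = [1.570e-06, 1.570e-06, 3.271e-06]  ψ = [2, 1, 1]  (obs o_6=2)
backtrack: best end state = 2; path = [2, 0, 2, 1, 2, 1, 2]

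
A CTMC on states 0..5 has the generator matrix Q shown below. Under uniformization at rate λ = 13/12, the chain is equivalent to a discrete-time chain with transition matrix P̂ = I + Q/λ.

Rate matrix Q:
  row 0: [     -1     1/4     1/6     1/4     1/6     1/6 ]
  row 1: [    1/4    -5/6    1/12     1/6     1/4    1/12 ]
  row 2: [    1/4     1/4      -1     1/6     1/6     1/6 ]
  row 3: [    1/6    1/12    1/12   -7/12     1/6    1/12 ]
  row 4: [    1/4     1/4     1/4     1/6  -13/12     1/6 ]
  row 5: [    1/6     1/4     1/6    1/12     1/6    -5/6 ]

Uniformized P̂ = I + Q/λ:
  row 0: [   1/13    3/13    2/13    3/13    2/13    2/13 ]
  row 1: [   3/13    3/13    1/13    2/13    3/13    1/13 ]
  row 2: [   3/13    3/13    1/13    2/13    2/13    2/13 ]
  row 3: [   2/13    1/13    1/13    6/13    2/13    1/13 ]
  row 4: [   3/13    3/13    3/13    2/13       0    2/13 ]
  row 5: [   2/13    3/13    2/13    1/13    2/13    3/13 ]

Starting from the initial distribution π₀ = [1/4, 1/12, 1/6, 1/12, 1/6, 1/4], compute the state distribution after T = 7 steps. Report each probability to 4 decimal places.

π = [0.1761, 0.1958, 0.1231, 0.2271, 0.1464, 0.1314]

t=0: π = [0.2500, 0.0833, 0.1667, 0.0833, 0.1667, 0.2500]
t=1: π = [0.1667, 0.2179, 0.1410, 0.1795, 0.1346, 0.1603]
t=2: π = [0.1790, 0.2032, 0.1228, 0.2096, 0.1499, 0.1356]
t=3: π = [0.1767, 0.1985, 0.1242, 0.2217, 0.1464, 0.1325]
t=4: π = [0.1763, 0.1967, 0.1232, 0.2254, 0.1466, 0.1317]
t=5: π = [0.1762, 0.1961, 0.1232, 0.2266, 0.1464, 0.1315]
t=6: π = [0.1761, 0.1959, 0.1231, 0.2270, 0.1464, 0.1314]
t=7: π = [0.1761, 0.1958, 0.1231, 0.2271, 0.1464, 0.1314]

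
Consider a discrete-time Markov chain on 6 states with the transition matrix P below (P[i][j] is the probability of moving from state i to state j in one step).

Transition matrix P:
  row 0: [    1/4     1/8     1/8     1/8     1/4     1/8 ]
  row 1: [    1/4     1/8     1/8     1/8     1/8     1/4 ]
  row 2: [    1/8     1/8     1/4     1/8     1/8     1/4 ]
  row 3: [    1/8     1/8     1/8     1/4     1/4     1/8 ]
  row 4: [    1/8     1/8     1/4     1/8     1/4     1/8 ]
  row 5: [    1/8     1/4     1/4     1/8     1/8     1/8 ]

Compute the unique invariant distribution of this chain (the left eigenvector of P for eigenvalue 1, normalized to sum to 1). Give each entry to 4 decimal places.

π = [0.1637, 0.1459, 0.1934, 0.1429, 0.1867, 0.1674]

Balance equations π_j = Σ_i π_i·P[i][j]:
  π_0 = 1/4·π_0 + 1/4·π_1 + 1/8·π_2 + 1/8·π_3 + 1/8·π_4 + 1/8·π_5
  π_1 = 1/8·π_0 + 1/8·π_1 + 1/8·π_2 + 1/8·π_3 + 1/8·π_4 + 1/4·π_5
  π_2 = 1/8·π_0 + 1/8·π_1 + 1/4·π_2 + 1/8·π_3 + 1/4·π_4 + 1/4·π_5
  π_3 = 1/8·π_0 + 1/8·π_1 + 1/8·π_2 + 1/4·π_3 + 1/8·π_4 + 1/8·π_5
  π_4 = 1/4·π_0 + 1/8·π_1 + 1/8·π_2 + 1/4·π_3 + 1/4·π_4 + 1/8·π_5
  normalize: π_0 + π_1 + π_2 + π_3 + π_4 + π_5 = 1
Solving the linear system gives exactly π = [1013/6188, 129/884, 171/884, 1/7, 165/884, 37/221].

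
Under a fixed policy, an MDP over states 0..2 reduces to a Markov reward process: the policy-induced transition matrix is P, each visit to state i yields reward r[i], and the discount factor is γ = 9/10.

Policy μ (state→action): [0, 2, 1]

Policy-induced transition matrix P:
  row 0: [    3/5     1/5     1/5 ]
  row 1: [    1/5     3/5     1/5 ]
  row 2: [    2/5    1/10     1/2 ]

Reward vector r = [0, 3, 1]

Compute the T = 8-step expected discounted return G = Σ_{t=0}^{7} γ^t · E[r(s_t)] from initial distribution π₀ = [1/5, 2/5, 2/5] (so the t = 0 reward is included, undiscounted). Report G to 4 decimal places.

t=0: π = [0.2000, 0.4000, 0.4000], E[r] = 1.6000, γ^t·E[r] = 1.600000, running G = 1.600000
t=1: π = [0.3600, 0.3200, 0.3200], E[r] = 1.2800, γ^t·E[r] = 1.152000, running G = 2.752000
t=2: π = [0.4080, 0.2960, 0.2960], E[r] = 1.1840, γ^t·E[r] = 0.959040, running G = 3.711040
t=3: π = [0.4224, 0.2888, 0.2888], E[r] = 1.1552, γ^t·E[r] = 0.842141, running G = 4.553181
t=4: π = [0.4267, 0.2866, 0.2866], E[r] = 1.1466, γ^t·E[r] = 0.752258, running G = 5.305439
t=5: π = [0.4280, 0.2860, 0.2860], E[r] = 1.1440, γ^t·E[r] = 0.675502, running G = 5.980940
t=6: π = [0.4284, 0.2858, 0.2858], E[r] = 1.1432, γ^t·E[r] = 0.607538, running G = 6.588479
t=7: π = [0.4285, 0.2857, 0.2857], E[r] = 1.1430, γ^t·E[r] = 0.546673, running G = 7.135152

G = 7.1352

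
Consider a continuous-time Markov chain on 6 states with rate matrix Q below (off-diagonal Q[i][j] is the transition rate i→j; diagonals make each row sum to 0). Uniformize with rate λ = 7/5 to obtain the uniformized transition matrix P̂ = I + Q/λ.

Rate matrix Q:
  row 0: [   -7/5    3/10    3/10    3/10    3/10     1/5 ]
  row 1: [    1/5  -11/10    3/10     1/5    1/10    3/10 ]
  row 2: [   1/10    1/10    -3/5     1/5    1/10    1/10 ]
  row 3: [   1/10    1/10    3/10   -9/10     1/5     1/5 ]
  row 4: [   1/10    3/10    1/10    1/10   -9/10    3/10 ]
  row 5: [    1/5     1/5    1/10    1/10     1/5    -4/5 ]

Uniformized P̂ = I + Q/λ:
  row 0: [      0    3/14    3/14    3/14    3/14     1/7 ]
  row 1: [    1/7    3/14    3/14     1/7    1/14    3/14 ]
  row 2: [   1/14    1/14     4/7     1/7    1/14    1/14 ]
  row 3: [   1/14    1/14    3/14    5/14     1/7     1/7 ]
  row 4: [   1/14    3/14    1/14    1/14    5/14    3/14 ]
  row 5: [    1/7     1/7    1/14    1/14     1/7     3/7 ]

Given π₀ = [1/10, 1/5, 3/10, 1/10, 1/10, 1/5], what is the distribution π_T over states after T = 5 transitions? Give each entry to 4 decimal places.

π = [0.0895, 0.1406, 0.2550, 0.1576, 0.1538, 0.2034]

t=0: π = [0.1000, 0.2000, 0.3000, 0.1000, 0.1000, 0.2000]
t=1: π = [0.0929, 0.1429, 0.2786, 0.1500, 0.1357, 0.2000]
t=2: π = [0.0893, 0.1388, 0.2658, 0.1577, 0.1485, 0.2000]
t=3: π = [0.0892, 0.1395, 0.2594, 0.1581, 0.1522, 0.2015]
t=4: π = [0.0894, 0.1402, 0.2564, 0.1579, 0.1533, 0.2027]
t=5: π = [0.0895, 0.1406, 0.2550, 0.1576, 0.1538, 0.2034]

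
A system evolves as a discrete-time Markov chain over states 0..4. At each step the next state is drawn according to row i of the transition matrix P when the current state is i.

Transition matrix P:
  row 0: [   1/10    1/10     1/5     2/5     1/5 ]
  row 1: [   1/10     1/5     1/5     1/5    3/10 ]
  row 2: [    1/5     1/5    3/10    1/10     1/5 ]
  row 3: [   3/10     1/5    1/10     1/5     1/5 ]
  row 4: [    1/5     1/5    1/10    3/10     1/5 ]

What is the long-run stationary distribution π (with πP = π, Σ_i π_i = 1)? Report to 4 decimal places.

π = [0.1874, 0.1813, 0.1711, 0.2422, 0.2181]

Balance equations π_j = Σ_i π_i·P[i][j]:
  π_0 = 1/10·π_0 + 1/10·π_1 + 1/5·π_2 + 3/10·π_3 + 1/5·π_4
  π_1 = 1/10·π_0 + 1/5·π_1 + 1/5·π_2 + 1/5·π_3 + 1/5·π_4
  π_2 = 1/5·π_0 + 1/5·π_1 + 3/10·π_2 + 1/10·π_3 + 1/10·π_4
  π_3 = 2/5·π_0 + 1/5·π_1 + 1/10·π_2 + 1/5·π_3 + 3/10·π_4
  normalize: π_0 + π_1 + π_2 + π_3 + π_4 = 1
Solving the linear system gives exactly π = [892/4761, 863/4761, 181/1058, 1153/4761, 2077/9522].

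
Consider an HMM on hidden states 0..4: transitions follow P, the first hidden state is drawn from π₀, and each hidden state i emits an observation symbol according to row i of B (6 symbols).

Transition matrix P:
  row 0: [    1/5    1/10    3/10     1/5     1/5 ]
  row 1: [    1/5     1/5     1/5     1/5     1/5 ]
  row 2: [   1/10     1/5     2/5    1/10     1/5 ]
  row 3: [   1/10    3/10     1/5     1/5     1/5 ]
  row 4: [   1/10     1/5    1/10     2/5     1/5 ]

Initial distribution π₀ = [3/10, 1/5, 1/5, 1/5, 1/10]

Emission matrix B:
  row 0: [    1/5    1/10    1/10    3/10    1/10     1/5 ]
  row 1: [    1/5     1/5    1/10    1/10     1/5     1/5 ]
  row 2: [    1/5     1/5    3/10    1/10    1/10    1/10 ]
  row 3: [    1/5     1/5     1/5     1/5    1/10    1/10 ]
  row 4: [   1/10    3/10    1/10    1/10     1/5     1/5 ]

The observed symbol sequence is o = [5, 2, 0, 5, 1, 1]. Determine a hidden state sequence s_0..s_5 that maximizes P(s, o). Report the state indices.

path = [0, 2, 2, 2, 2, 2]

t=0: δ = [6.000e-02, 4.000e-02, 2.000e-02, 2.000e-02, 2.000e-02]  (obs o_0=5)
t=1: δ = [1.200e-03, 8.000e-04, 5.400e-03, 2.400e-03, 1.200e-03]  ψ = [0, 1, 0, 0, 0]  (obs o_1=2)
t=2: δ = [1.080e-04, 2.160e-04, 4.320e-04, 1.080e-04, 1.080e-04]  ψ = [2, 2, 2, 2, 2]  (obs o_2=0)
t=3: δ = [8.640e-06, 1.728e-05, 1.728e-05, 4.320e-06, 1.728e-05]  ψ = [1, 2, 2, 1, 2]  (obs o_3=5)
t=4: δ = [3.456e-07, 6.912e-07, 1.382e-06, 1.382e-06, 1.037e-06]  ψ = [1, 1, 2, 4, 1]  (obs o_4=1)
t=5: δ = [1.382e-08, 8.294e-08, 1.106e-07, 8.294e-08, 8.294e-08]  ψ = [1, 3, 2, 4, 2]  (obs o_5=1)
backtrack: best end state = 2; path = [0, 2, 2, 2, 2, 2]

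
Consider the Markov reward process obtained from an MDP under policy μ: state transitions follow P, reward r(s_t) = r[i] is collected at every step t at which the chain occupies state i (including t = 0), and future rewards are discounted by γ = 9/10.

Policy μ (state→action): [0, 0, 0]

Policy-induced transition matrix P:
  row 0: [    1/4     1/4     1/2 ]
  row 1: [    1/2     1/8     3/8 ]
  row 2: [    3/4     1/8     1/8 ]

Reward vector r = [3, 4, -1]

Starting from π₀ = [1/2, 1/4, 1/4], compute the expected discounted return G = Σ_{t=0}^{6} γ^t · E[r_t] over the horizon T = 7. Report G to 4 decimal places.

t=0: π = [0.5000, 0.2500, 0.2500], E[r] = 2.2500, γ^t·E[r] = 2.250000, running G = 2.250000
t=1: π = [0.4375, 0.1875, 0.3750], E[r] = 1.6875, γ^t·E[r] = 1.518750, running G = 3.768750
t=2: π = [0.4844, 0.1797, 0.3359], E[r] = 1.8359, γ^t·E[r] = 1.487109, running G = 5.255859
t=3: π = [0.4629, 0.1855, 0.3516], E[r] = 1.7793, γ^t·E[r] = 1.297107, running G = 6.552967
t=4: π = [0.4722, 0.1829, 0.3450], E[r] = 1.8030, γ^t·E[r] = 1.182934, running G = 7.735901
t=5: π = [0.4682, 0.1840, 0.3478], E[r] = 1.7929, γ^t·E[r] = 1.058694, running G = 8.794595
t=6: π = [0.4699, 0.1835, 0.3466], E[r] = 1.7972, γ^t·E[r] = 0.955107, running G = 9.749702

G = 9.7497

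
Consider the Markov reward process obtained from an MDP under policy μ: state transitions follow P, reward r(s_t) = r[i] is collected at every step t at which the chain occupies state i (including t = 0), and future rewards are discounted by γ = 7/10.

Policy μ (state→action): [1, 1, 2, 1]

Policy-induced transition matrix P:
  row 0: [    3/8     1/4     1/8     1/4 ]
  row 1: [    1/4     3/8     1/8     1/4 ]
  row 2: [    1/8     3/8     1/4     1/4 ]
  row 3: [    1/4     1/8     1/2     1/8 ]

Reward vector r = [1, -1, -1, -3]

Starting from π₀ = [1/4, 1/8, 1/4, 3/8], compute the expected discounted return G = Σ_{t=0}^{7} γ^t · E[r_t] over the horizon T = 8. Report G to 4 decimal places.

G = -3.2509

t=0: π = [0.2500, 0.1250, 0.2500, 0.3750], E[r] = -1.2500, γ^t·E[r] = -1.250000, running G = -1.250000
t=1: π = [0.2500, 0.2500, 0.2969, 0.2031], E[r] = -0.9063, γ^t·E[r] = -0.634375, running G = -1.884375
t=2: π = [0.2441, 0.2930, 0.2383, 0.2246], E[r] = -0.9609, γ^t·E[r] = -0.470859, running G = -2.355234
t=3: π = [0.2507, 0.2883, 0.2390, 0.2219], E[r] = -0.9424, γ^t·E[r] = -0.323237, running G = -2.678472
t=4: π = [0.2515, 0.2882, 0.2381, 0.2223], E[r] = -0.9416, γ^t·E[r] = -0.226076, running G = -2.904547
t=5: π = [0.2517, 0.2880, 0.2381, 0.2222], E[r] = -0.9411, γ^t·E[r] = -0.158170, running G = -3.062717
t=6: π = [0.2517, 0.2880, 0.2381, 0.2222], E[r] = -0.9411, γ^t·E[r] = -0.110714, running G = -3.173431
t=7: π = [0.2517, 0.2880, 0.2381, 0.2222], E[r] = -0.9410, γ^t·E[r] = -0.077499, running G = -3.250930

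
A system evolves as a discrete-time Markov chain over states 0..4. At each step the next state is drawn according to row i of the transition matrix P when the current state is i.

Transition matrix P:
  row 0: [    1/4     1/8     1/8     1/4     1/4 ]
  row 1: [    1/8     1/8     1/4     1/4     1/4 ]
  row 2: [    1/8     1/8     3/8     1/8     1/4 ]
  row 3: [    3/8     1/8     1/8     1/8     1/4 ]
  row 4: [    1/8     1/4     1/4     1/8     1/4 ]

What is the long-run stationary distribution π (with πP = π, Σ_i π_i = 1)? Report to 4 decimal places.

π = [0.1910, 0.1563, 0.2344, 0.1684, 0.2500]

Balance equations π_j = Σ_i π_i·P[i][j]:
  π_0 = 1/4·π_0 + 1/8·π_1 + 1/8·π_2 + 3/8·π_3 + 1/8·π_4
  π_1 = 1/8·π_0 + 1/8·π_1 + 1/8·π_2 + 1/8·π_3 + 1/4·π_4
  π_2 = 1/8·π_0 + 1/4·π_1 + 3/8·π_2 + 1/8·π_3 + 1/4·π_4
  π_3 = 1/4·π_0 + 1/4·π_1 + 1/8·π_2 + 1/8·π_3 + 1/8·π_4
  normalize: π_0 + π_1 + π_2 + π_3 + π_4 = 1
Solving the linear system gives exactly π = [55/288, 5/32, 15/64, 97/576, 1/4].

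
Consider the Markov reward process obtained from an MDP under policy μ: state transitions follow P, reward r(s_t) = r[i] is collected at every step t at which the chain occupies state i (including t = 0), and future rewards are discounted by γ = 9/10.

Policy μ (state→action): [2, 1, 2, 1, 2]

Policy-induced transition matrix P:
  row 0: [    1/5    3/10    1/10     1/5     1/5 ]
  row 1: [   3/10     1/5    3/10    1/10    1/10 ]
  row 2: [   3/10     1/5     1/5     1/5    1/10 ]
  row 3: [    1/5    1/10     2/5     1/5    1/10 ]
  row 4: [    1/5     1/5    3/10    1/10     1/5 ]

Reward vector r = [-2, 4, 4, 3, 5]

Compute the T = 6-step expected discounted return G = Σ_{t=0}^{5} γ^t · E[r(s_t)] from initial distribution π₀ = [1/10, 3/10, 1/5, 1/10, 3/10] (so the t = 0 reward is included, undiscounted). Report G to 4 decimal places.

t=0: π = [0.1000, 0.3000, 0.2000, 0.1000, 0.3000], E[r] = 3.6000, γ^t·E[r] = 3.600000, running G = 3.600000
t=1: π = [0.2500, 0.2000, 0.2700, 0.1400, 0.1400], E[r] = 2.5000, γ^t·E[r] = 2.250000, running G = 5.850000
t=2: π = [0.2470, 0.2110, 0.2370, 0.1660, 0.1390], E[r] = 2.4910, γ^t·E[r] = 2.017710, running G = 7.867710
t=3: π = [0.2448, 0.2081, 0.2435, 0.1650, 0.1386], E[r] = 2.5048, γ^t·E[r] = 1.825999, running G = 9.693709
t=4: π = [0.2452, 0.2080, 0.2432, 0.1653, 0.1383], E[r] = 2.5021, γ^t·E[r] = 1.641595, running G = 11.335304
t=5: π = [0.2451, 0.2080, 0.2432, 0.1654, 0.1384], E[r] = 2.5023, γ^t·E[r] = 1.477571, running G = 12.812876

G = 12.8129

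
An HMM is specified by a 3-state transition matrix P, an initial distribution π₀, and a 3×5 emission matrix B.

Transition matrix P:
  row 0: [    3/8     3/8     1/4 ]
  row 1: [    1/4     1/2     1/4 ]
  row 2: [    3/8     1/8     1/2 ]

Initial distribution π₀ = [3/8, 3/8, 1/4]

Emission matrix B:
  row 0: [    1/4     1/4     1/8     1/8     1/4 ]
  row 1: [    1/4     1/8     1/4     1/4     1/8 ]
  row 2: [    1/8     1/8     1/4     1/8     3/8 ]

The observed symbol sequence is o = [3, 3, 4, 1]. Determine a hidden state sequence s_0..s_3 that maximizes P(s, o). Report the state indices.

path = [1, 1, 2, 0]

t=0: δ = [4.688e-02, 9.375e-02, 3.125e-02]  (obs o_0=3)
t=1: δ = [2.930e-03, 1.172e-02, 2.930e-03]  ψ = [1, 1, 1]  (obs o_1=3)
t=2: δ = [7.324e-04, 7.324e-04, 1.099e-03]  ψ = [1, 1, 1]  (obs o_2=4)
t=3: δ = [1.030e-04, 4.578e-05, 6.866e-05]  ψ = [2, 1, 2]  (obs o_3=1)
backtrack: best end state = 0; path = [1, 1, 2, 0]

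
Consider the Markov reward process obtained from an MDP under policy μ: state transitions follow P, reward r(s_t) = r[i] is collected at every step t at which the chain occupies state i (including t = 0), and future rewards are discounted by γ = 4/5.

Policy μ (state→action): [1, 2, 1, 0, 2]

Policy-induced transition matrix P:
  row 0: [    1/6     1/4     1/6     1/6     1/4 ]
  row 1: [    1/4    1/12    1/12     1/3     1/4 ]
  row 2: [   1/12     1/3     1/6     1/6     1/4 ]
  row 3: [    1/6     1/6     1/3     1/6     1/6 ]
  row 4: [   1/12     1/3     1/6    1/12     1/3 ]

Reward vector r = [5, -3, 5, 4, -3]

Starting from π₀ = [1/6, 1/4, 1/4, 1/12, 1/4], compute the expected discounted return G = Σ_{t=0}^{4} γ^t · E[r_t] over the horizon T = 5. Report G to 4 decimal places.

t=0: π = [0.1667, 0.2500, 0.2500, 0.0833, 0.2500], E[r] = 0.9167, γ^t·E[r] = 0.916667, running G = 0.916667
t=1: π = [0.1458, 0.2431, 0.1597, 0.1875, 0.2639], E[r] = 0.7569, γ^t·E[r] = 0.605556, running G = 1.522222
t=2: π = [0.1516, 0.2292, 0.1777, 0.1852, 0.2564], E[r] = 0.9306, γ^t·E[r] = 0.595556, running G = 2.117778
t=3: π = [0.1496, 0.2325, 0.1784, 0.1835, 0.2559], E[r] = 0.9087, γ^t·E[r] = 0.465259, running G = 2.583037
t=4: π = [0.1498, 0.2321, 0.1779, 0.1841, 0.2560], E[r] = 0.9104, γ^t·E[r] = 0.372910, running G = 2.955947

G = 2.9559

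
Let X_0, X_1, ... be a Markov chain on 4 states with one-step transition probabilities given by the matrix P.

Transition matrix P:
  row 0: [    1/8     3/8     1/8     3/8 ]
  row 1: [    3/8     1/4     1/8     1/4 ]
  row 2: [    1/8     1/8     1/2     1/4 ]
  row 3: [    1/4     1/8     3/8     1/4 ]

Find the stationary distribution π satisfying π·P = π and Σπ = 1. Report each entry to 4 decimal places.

Balance equations π_j = Σ_i π_i·P[i][j]:
  π_0 = 1/8·π_0 + 3/8·π_1 + 1/8·π_2 + 1/4·π_3
  π_1 = 3/8·π_0 + 1/4·π_1 + 1/8·π_2 + 1/8·π_3
  π_2 = 1/8·π_0 + 1/8·π_1 + 1/2·π_2 + 3/8·π_3
  normalize: π_0 + π_1 + π_2 + π_3 = 1
Solving the linear system gives exactly π = [86/409, 83/409, 127/409, 113/409].

π = [0.2103, 0.2029, 0.3105, 0.2763]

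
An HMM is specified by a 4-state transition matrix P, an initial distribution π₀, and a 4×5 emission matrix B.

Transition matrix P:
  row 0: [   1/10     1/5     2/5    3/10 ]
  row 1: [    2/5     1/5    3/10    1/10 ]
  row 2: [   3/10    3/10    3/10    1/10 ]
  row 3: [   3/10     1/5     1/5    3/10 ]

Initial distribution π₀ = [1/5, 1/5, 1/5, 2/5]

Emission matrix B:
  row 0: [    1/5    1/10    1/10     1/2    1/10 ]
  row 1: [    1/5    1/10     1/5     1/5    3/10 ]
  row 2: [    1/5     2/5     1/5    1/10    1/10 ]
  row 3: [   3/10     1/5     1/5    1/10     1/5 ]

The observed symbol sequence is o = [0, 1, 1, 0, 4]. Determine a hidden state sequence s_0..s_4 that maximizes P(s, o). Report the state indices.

t=0: δ = [4.000e-02, 4.000e-02, 4.000e-02, 1.200e-01]  (obs o_0=0)
t=1: δ = [3.600e-03, 2.400e-03, 9.600e-03, 7.200e-03]  ψ = [3, 3, 3, 3]  (obs o_1=1)
t=2: δ = [2.880e-04, 2.880e-04, 1.152e-03, 4.320e-04]  ψ = [2, 2, 2, 3]  (obs o_2=1)
t=3: δ = [6.912e-05, 6.912e-05, 6.912e-05, 3.888e-05]  ψ = [2, 2, 2, 3]  (obs o_3=0)
t=4: δ = [2.765e-06, 6.221e-06, 2.765e-06, 4.147e-06]  ψ = [1, 2, 0, 0]  (obs o_4=4)
backtrack: best end state = 1; path = [3, 2, 2, 2, 1]

path = [3, 2, 2, 2, 1]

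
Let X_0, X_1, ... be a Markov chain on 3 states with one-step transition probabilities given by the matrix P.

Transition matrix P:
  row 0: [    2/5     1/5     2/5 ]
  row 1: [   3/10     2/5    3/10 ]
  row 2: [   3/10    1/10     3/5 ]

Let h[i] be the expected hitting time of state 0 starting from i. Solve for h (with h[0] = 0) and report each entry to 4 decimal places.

First-step conditioning: h[0] = 0; for i ≠ 0, h[i] = 1 + Σ_k P[i][k]·h[k].
  h[1] = 1 + 2/5·h[1] + 3/10·h[2]
  h[2] = 1 + 1/10·h[1] + 3/5·h[2]
Solving the 2×2 linear system over states ≠ 0 gives exactly h = [0, 10/3, 10/3] (h[0] = 0 is the target).

h = [0.0000, 3.3333, 3.3333]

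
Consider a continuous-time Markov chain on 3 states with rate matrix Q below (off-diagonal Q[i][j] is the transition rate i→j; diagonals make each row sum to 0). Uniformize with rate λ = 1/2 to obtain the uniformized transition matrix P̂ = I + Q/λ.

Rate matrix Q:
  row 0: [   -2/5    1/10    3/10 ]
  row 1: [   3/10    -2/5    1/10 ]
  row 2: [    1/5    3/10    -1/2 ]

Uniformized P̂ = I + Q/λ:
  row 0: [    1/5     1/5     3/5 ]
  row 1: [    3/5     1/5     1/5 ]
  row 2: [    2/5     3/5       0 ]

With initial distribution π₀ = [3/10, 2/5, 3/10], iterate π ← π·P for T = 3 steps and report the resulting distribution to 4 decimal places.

t=0: π = [0.3000, 0.4000, 0.3000]
t=1: π = [0.4200, 0.3200, 0.2600]
t=2: π = [0.3800, 0.3040, 0.3160]
t=3: π = [0.3848, 0.3264, 0.2888]

π = [0.3848, 0.3264, 0.2888]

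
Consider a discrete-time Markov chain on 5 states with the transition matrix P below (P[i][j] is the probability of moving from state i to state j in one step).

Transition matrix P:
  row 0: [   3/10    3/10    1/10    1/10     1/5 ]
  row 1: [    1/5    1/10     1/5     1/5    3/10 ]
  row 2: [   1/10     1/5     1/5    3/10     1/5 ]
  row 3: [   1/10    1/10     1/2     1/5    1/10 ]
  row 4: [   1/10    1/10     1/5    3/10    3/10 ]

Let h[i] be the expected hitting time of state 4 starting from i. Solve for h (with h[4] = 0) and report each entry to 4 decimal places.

h = [4.9484, 4.6116, 5.1439, 5.6600, 0.0000]

First-step conditioning: h[4] = 0; for i ≠ 4, h[i] = 1 + Σ_k P[i][k]·h[k].
  h[0] = 1 + 3/10·h[0] + 3/10·h[1] + 1/10·h[2] + 1/10·h[3]
  h[1] = 1 + 1/5·h[0] + 1/10·h[1] + 1/5·h[2] + 1/5·h[3]
  h[2] = 1 + 1/10·h[0] + 1/5·h[1] + 1/5·h[2] + 3/10·h[3]
  h[3] = 1 + 1/10·h[0] + 1/10·h[1] + 1/2·h[2] + 1/5·h[3]
Solving the 4×4 linear system over states ≠ 4 gives exactly h = [9110/1841, 8490/1841, 9470/1841, 10420/1841, 0] (h[4] = 0 is the target).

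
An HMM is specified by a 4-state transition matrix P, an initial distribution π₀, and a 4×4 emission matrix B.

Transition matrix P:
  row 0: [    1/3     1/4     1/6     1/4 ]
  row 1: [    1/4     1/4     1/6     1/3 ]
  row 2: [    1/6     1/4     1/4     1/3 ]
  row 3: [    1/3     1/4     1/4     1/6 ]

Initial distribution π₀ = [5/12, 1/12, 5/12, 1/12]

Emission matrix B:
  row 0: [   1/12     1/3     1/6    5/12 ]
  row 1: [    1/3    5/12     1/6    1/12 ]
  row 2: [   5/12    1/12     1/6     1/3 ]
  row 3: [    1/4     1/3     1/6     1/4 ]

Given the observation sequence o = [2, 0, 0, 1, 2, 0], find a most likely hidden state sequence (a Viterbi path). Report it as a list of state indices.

t=0: δ = [6.944e-02, 1.389e-02, 6.944e-02, 1.389e-02]  (obs o_0=2)
t=1: δ = [1.929e-03, 5.787e-03, 7.234e-03, 5.787e-03]  ψ = [0, 0, 2, 2]  (obs o_1=0)
t=2: δ = [1.608e-04, 6.028e-04, 7.535e-04, 6.028e-04]  ψ = [3, 2, 2, 2]  (obs o_2=0)
t=3: δ = [6.698e-05, 7.849e-05, 1.570e-05, 8.372e-05]  ψ = [3, 2, 2, 2]  (obs o_3=1)
t=4: δ = [4.651e-06, 3.489e-06, 3.489e-06, 4.361e-06]  ψ = [3, 3, 3, 1]  (obs o_4=2)
t=5: δ = [1.292e-07, 3.876e-07, 4.542e-07, 2.907e-07]  ψ = [0, 0, 3, 0]  (obs o_5=0)
backtrack: best end state = 2; path = [2, 2, 2, 1, 3, 2]

path = [2, 2, 2, 1, 3, 2]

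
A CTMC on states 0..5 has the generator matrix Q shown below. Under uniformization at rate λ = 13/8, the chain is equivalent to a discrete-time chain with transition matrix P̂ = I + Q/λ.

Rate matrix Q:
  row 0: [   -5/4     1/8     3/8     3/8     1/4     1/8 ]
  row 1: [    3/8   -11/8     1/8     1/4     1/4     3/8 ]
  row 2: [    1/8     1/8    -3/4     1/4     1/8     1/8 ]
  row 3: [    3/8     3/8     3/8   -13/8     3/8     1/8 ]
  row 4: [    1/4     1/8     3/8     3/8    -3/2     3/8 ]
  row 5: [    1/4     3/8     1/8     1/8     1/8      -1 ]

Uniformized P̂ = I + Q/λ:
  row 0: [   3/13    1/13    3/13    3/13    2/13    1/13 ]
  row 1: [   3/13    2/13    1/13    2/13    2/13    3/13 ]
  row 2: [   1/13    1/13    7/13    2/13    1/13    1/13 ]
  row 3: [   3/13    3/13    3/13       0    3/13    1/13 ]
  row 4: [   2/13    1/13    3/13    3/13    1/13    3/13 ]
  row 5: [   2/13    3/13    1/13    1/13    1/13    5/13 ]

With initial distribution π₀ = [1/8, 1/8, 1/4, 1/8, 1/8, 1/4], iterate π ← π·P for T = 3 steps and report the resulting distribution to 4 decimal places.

π = [0.1685, 0.1362, 0.2612, 0.1411, 0.1220, 0.1710]

t=0: π = [0.1250, 0.1250, 0.2500, 0.1250, 0.1250, 0.2500]
t=1: π = [0.1635, 0.1442, 0.2500, 0.1346, 0.1154, 0.1923]
t=2: π = [0.1686, 0.1383, 0.2559, 0.1398, 0.1213, 0.1760]
t=3: π = [0.1685, 0.1362, 0.2612, 0.1411, 0.1220, 0.1710]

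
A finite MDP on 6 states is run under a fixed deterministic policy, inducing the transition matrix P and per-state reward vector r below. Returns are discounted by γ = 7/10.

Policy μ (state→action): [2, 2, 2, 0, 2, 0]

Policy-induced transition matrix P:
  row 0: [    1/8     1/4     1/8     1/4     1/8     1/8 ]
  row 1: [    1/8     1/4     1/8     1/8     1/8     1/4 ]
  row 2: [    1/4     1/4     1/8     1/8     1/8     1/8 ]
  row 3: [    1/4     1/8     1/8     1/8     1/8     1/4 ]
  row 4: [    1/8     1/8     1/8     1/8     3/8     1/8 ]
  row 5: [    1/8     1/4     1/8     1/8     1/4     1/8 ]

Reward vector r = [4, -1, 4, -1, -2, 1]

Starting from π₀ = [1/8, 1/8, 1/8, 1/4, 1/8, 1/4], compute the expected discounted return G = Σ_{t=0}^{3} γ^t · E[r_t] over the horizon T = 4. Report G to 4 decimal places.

G = 1.5407

t=0: π = [0.1250, 0.1250, 0.1250, 0.2500, 0.1250, 0.2500], E[r] = 0.6250, γ^t·E[r] = 0.625000, running G = 0.625000
t=1: π = [0.1719, 0.2031, 0.1250, 0.1406, 0.1875, 0.1719], E[r] = 0.6406, γ^t·E[r] = 0.448438, running G = 1.073438
t=2: π = [0.1582, 0.2090, 0.1250, 0.1465, 0.1934, 0.1680], E[r] = 0.5586, γ^t·E[r] = 0.273711, running G = 1.347148
t=3: π = [0.1589, 0.2075, 0.1250, 0.1448, 0.1943, 0.1694], E[r] = 0.5642, γ^t·E[r] = 0.193524, running G = 1.540672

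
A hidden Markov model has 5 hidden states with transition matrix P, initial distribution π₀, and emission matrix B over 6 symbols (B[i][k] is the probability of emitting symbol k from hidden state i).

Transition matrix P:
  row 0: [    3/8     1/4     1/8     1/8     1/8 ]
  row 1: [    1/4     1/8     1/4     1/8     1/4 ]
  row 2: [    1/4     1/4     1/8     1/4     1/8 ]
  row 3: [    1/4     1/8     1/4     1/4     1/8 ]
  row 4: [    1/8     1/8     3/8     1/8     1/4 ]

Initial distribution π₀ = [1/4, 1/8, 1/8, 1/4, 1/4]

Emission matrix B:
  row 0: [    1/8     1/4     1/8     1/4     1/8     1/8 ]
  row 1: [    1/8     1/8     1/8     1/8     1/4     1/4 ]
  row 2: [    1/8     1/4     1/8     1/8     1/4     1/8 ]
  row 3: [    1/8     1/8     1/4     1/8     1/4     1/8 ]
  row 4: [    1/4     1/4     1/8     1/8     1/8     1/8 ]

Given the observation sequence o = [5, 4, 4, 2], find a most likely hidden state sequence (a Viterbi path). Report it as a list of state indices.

t=0: δ = [3.125e-02, 3.125e-02, 1.562e-02, 3.125e-02, 3.125e-02]  (obs o_0=5)
t=1: δ = [1.465e-03, 1.953e-03, 2.930e-03, 1.953e-03, 9.766e-04]  ψ = [0, 0, 4, 3, 1]  (obs o_1=4)
t=2: δ = [9.155e-05, 1.831e-04, 1.221e-04, 1.831e-04, 6.104e-05]  ψ = [2, 2, 1, 2, 1]  (obs o_2=4)
t=3: δ = [5.722e-06, 3.815e-06, 5.722e-06, 1.144e-05, 5.722e-06]  ψ = [1, 2, 1, 3, 1]  (obs o_3=2)
backtrack: best end state = 3; path = [4, 2, 3, 3]

path = [4, 2, 3, 3]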